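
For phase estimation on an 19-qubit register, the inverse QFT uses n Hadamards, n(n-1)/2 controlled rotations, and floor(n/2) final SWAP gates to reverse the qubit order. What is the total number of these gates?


Hadamard gates: 19
Controlled rotations: n*(n-1)/2 = 19*18/2 = 171
SWAP gates: floor(n/2) = floor(19/2) = 9
Total = 19 + 171 + 9
= 199

199


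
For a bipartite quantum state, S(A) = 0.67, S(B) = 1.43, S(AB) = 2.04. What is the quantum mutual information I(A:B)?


I(A:B) = S(A) + S(B) - S(AB)
= 0.67 + 1.43 - 2.04
= 0.0600

0.0600


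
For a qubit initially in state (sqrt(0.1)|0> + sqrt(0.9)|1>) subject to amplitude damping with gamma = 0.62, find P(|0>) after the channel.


For amplitude damping with parameter gamma on state sqrt(a)|0> + sqrt(b)|1>:
alpha^2 = 0.1, beta^2 = 0.9
P(|0>) = alpha^2 + gamma * beta^2
= 0.1 + 0.62 * 0.9
= 0.1 + 0.5580
= 0.6580

0.6580


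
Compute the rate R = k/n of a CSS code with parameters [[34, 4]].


Code rate R = k/n
= 4/34
= 0.1176

0.1176


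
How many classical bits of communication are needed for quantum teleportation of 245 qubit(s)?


Quantum teleportation requires 2 classical bits per qubit teleported.
245 qubit(s) -> 2 * 245 = 490 classical bits

490


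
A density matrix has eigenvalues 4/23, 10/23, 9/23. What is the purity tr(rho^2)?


tr(rho^2) = sum of eigenvalues squared
= (4/23)^2 + (10/23)^2 + (9/23)^2
= (16 + 100 + 81) / 529
= 197/529
= 0.3724

0.3724


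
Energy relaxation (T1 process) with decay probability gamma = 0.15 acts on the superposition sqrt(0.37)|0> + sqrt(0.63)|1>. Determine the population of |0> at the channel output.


For amplitude damping with parameter gamma on state sqrt(a)|0> + sqrt(b)|1>:
alpha^2 = 0.37, beta^2 = 0.63
P(|0>) = alpha^2 + gamma * beta^2
= 0.37 + 0.15 * 0.63
= 0.37 + 0.0945
= 0.4645

0.4645


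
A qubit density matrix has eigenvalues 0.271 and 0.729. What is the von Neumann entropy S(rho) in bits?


S = -p*log2(p) - (1-p)*log2(1-p)
p = 0.2710, 1-p = 0.7290
= -0.2710 * log2(0.2710) - 0.7290 * log2(0.7290)
= -(-0.5105) - (-0.3324)
= 0.8429

0.8429


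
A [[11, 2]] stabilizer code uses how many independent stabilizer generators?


For an [[n,k]] stabilizer code:
Number of stabilizer generators = n - k
= 11 - 2
= 9

9


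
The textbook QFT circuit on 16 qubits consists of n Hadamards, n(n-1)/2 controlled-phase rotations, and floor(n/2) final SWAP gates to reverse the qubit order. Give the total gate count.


Hadamard gates: 16
Controlled rotations: n*(n-1)/2 = 16*15/2 = 120
SWAP gates: floor(n/2) = floor(16/2) = 8
Total = 16 + 120 + 8
= 144

144


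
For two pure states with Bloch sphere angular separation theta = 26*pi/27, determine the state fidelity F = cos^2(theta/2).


For states separated by angle theta on Bloch sphere:
F = cos^2(theta/2)
theta = 26*pi/27 = 3.0252
theta/2 = 1.5126
cos(theta/2) = 0.0581
F = 0.0034

0.0034


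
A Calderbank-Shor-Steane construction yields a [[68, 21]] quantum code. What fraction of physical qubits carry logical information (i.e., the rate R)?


Code rate R = k/n
= 21/68
= 0.3088

0.3088


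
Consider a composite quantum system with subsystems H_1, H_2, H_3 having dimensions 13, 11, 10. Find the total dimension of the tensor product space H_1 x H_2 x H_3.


dim(H_1 x H_2 x H_3) = 13 * 11 * 10
= 143 * 10
= 1430

1430


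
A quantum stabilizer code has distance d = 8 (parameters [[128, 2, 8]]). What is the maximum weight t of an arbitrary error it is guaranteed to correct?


Code parameters: [[128, 2, 8]], distance d = 8.
Number of correctable errors = floor((d-1)/2)
= floor((8 - 1)/2)
= floor(7/2)
= 3

3


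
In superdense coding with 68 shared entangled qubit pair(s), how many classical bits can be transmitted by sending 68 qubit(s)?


Superdense coding allows 2 classical bits per shared entangled pair.
68 pair(s) -> 2 * 68 = 136 classical bits

136


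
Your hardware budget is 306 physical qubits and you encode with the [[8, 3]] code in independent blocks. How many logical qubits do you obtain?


Each code block uses 8 physical qubits for 3 logical qubit(s).
Number of complete blocks = floor(306 / 8) = 38
Logical qubits = 38 * 3
= 114

114


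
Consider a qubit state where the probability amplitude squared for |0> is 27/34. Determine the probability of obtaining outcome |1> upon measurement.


|alpha|^2 = 27/34 = 0.7941
|beta|^2 = 1 - 27/34 = 7/34 = 0.2059
P(|1>) = |beta|^2 = 0.2059

0.2059


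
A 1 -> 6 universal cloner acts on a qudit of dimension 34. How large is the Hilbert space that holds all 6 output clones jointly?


Output space = H^(tensor 6) where dim(H) = 34
dim = 34^6
= 1156 (after 2 factors)
= 39304 (after 3 factors)
= 1336336 (after 4 factors)
= 45435424 (after 5 factors)
= 1544804416 (after 6 factors)
= 1544804416

1544804416


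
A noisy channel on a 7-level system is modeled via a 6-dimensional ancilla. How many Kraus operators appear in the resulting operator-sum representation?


Tracing out the environment in an orthonormal basis {|i>_E} gives Kraus operators K_i = <i|_E U |0>_E.
Number of Kraus operators = dim(H_env) = d_env
= 6

6


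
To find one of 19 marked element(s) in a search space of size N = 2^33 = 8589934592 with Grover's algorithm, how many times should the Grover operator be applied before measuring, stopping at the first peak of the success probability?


After j Grover iterations the success probability is P(j) = sin^2((2j+1)*theta), where sin(theta) = sqrt(k/N).
N = 2^33 = 8589934592, k = 19
sin(theta) = sqrt(k/N) = 4.703074648e-05
theta = arcsin(sqrt(k/N)) = 4.70307465e-05 rad
P(j) reaches its first maximum when (2j+1)*theta is as close as possible to pi/2, i.e. j = round(pi/(4*theta) - 1/2).
pi/(4*theta) - 1/2 = 16699.1746
(For comparison, the common estimate pi/4 * sqrt(N/k) = 16699.6746; the exact maximiser is used here.)
Optimal iterations = 16699

16699


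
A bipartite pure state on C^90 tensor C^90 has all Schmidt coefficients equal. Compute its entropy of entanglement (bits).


For a maximally entangled state in d x d:
S = log2(d) = log2(90)
= 6.4919

6.4919


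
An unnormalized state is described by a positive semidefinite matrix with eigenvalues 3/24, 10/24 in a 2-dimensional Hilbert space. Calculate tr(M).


tr(M) = sum of eigenvalues
= 3/24 + 10/24
= 13/24
= 0.5417

0.5417


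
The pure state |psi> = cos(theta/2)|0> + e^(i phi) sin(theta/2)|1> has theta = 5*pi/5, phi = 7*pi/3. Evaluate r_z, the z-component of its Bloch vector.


theta = 3.1416, phi = 7.3304
r_z = cos(theta) = -1.0000

-1.0000


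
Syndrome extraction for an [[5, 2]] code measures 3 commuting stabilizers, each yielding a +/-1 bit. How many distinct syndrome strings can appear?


Each stabilizer generator gives a binary (+1 or -1) measurement outcome.
With 3 independent generators:
Total syndromes = 2^3
= 8

8


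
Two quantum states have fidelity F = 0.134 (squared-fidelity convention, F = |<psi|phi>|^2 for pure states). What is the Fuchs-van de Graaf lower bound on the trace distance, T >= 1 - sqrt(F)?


Fuchs-van de Graaf (squared-fidelity convention): 1 - sqrt(F) <= T <= sqrt(1 - F).
Lower bound: T >= 1 - sqrt(F)
sqrt(F) = sqrt(0.134) = 0.3661
T >= 1 - 0.3661
T >= 0.6339

0.6339


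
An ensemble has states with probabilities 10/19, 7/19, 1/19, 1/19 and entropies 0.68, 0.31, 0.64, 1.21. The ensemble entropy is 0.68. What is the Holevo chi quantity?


chi = S(rho) - sum_i p_i * S(rho_i)
Weighted entropy = 10/19 * 0.68 + 7/19 * 0.31 + 1/19 * 0.64 + 1/19 * 1.21
= 0.5695
chi = 0.68 - 0.5695
= 0.1105

0.1105


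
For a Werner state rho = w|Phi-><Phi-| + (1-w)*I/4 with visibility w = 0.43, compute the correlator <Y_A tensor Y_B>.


|Phi-> = (|00> - |11>)/sqrt(2)
For the pure Bell state, <Y_A Y_B> = +1 (Bell-state Pauli correlator).
The maximally-mixed part I/4 has tr(I/4 * P tensor P) = 0 for any traceless Pauli P.
So <Y_A Y_B>_rho = w * (+1) + (1 - w) * 0
= 0.43 * (+1)
= 0.4300

0.4300


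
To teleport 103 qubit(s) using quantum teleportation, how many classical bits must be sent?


Quantum teleportation requires 2 classical bits per qubit teleported.
103 qubit(s) -> 2 * 103 = 206 classical bits

206


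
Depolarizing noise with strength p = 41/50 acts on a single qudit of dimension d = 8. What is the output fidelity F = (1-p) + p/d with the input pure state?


F = (1-p) + p/d
= (1 - 0.8200) + 0.8200/8
= 0.1800 + 0.1025
= 0.2825

0.2825


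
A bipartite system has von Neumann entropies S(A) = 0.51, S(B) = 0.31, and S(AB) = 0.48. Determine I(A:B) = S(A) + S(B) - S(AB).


I(A:B) = S(A) + S(B) - S(AB)
= 0.51 + 0.31 - 0.48
= 0.3400

0.3400


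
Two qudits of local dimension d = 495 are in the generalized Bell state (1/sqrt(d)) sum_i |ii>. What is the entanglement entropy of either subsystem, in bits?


For a maximally entangled state in d x d:
S = log2(d) = log2(495)
= 8.9513

8.9513


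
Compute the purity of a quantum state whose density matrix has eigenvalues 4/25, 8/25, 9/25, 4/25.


tr(rho^2) = sum of eigenvalues squared
= (4/25)^2 + (8/25)^2 + (9/25)^2 + (4/25)^2
= (16 + 64 + 81 + 16) / 625
= 177/625
= 0.2832

0.2832


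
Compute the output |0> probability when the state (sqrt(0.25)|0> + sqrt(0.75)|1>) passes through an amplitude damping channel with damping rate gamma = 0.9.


For amplitude damping with parameter gamma on state sqrt(a)|0> + sqrt(b)|1>:
alpha^2 = 0.25, beta^2 = 0.75
P(|0>) = alpha^2 + gamma * beta^2
= 0.25 + 0.9 * 0.75
= 0.25 + 0.6750
= 0.9250

0.9250


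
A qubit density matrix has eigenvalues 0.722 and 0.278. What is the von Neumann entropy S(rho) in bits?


S = -p*log2(p) - (1-p)*log2(1-p)
p = 0.7220, 1-p = 0.2780
= -0.7220 * log2(0.7220) - 0.2780 * log2(0.2780)
= -(-0.3393) - (-0.5134)
= 0.8527

0.8527


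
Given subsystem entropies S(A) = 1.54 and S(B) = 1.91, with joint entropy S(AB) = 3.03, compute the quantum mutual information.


I(A:B) = S(A) + S(B) - S(AB)
= 1.54 + 1.91 - 3.03
= 0.4200

0.4200


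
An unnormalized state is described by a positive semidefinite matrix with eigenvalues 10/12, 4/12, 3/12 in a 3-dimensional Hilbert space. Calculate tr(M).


tr(M) = sum of eigenvalues
= 10/12 + 4/12 + 3/12
= 17/12
= 1.4167

1.4167


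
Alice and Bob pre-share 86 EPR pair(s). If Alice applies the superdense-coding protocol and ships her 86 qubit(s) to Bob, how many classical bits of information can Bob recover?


Superdense coding allows 2 classical bits per shared entangled pair.
86 pair(s) -> 2 * 86 = 172 classical bits

172


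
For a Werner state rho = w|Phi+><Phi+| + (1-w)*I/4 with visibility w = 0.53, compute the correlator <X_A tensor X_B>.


|Phi+> = (|00> + |11>)/sqrt(2)
For the pure Bell state, <X_A X_B> = +1 (Bell-state Pauli correlator).
The maximally-mixed part I/4 has tr(I/4 * P tensor P) = 0 for any traceless Pauli P.
So <X_A X_B>_rho = w * (+1) + (1 - w) * 0
= 0.53 * (+1)
= 0.5300

0.5300


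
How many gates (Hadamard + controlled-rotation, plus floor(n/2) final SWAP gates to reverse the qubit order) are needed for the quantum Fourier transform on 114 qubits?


Hadamard gates: 114
Controlled rotations: n*(n-1)/2 = 114*113/2 = 6441
SWAP gates: floor(n/2) = floor(114/2) = 57
Total = 114 + 6441 + 57
= 6612

6612


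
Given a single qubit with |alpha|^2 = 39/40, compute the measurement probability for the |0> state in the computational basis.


|alpha|^2 = 39/40 = 0.9750
|beta|^2 = 1 - 39/40 = 1/40 = 0.0250
P(|0>) = |alpha|^2 = 0.9750

0.9750


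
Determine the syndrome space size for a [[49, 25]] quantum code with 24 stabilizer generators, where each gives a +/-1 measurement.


Each stabilizer generator gives a binary (+1 or -1) measurement outcome.
With 24 independent generators:
Total syndromes = 2^24
= 16777216

16777216


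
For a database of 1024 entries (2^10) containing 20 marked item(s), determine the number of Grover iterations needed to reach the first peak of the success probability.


After j Grover iterations the success probability is P(j) = sin^2((2j+1)*theta), where sin(theta) = sqrt(k/N).
N = 2^10 = 1024, k = 20
sin(theta) = sqrt(k/N) = 0.1397542486
theta = arcsin(sqrt(k/N)) = 0.1402132233 rad
P(j) reaches its first maximum when (2j+1)*theta is as close as possible to pi/2, i.e. j = round(pi/(4*theta) - 1/2).
pi/(4*theta) - 1/2 = 5.1015
(For comparison, the common estimate pi/4 * sqrt(N/k) = 5.6199; the exact maximiser is used here.)
Optimal iterations = 5

5


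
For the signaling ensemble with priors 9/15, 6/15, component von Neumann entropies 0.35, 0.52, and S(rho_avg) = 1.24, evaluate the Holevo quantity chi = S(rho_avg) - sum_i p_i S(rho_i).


chi = S(rho) - sum_i p_i * S(rho_i)
Weighted entropy = 9/15 * 0.35 + 6/15 * 0.52
= 0.4180
chi = 1.24 - 0.4180
= 0.8220

0.8220


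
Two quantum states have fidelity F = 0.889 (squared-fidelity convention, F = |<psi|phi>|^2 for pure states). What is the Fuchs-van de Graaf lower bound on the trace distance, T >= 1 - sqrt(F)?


Fuchs-van de Graaf (squared-fidelity convention): 1 - sqrt(F) <= T <= sqrt(1 - F).
Lower bound: T >= 1 - sqrt(F)
sqrt(F) = sqrt(0.889) = 0.9429
T >= 1 - 0.9429
T >= 0.0571

0.0571


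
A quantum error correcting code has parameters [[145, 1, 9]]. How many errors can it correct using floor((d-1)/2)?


Code parameters: [[145, 1, 9]], distance d = 9.
Number of correctable errors = floor((d-1)/2)
= floor((9 - 1)/2)
= floor(8/2)
= 4

4


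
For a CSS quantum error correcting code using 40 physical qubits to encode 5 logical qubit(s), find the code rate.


Code rate R = k/n
= 5/40
= 0.1250

0.1250


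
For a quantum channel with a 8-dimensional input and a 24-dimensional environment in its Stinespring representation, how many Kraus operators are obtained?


Tracing out the environment in an orthonormal basis {|i>_E} gives Kraus operators K_i = <i|_E U |0>_E.
Number of Kraus operators = dim(H_env) = d_env
= 24

24


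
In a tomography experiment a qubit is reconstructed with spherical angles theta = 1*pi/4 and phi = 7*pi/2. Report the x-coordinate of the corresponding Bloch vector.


theta = 0.7854, phi = 10.9956
r_x = sin(theta)*cos(phi) = 0.7071 * 0.0000
r_x = 0.0000

0.0000


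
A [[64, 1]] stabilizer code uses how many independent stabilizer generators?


For an [[n,k]] stabilizer code:
Number of stabilizer generators = n - k
= 64 - 1
= 63

63


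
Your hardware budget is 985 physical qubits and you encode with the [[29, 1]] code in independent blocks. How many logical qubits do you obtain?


Each code block uses 29 physical qubits for 1 logical qubit(s).
Number of complete blocks = floor(985 / 29) = 33
Logical qubits = 33 * 1
= 33

33


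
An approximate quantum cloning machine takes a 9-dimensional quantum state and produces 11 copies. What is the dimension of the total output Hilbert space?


Output space = H^(tensor 11) where dim(H) = 9
dim = 9^11
= 81 (after 2 factors)
= 729 (after 3 factors)
= 6561 (after 4 factors)
= 59049 (after 5 factors)
= 531441 (after 6 factors)
= 4782969 (after 7 factors)
= 43046721 (after 8 factors)
= 387420489 (after 9 factors)
= 3486784401 (after 10 factors)
= 31381059609 (after 11 factors)
= 31381059609

31381059609


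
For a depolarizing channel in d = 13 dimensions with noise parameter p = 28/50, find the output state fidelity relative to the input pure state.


F = (1-p) + p/d
= (1 - 0.5600) + 0.5600/13
= 0.4400 + 0.0431
= 0.4831

0.4831


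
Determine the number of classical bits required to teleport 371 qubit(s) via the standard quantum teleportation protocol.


Quantum teleportation requires 2 classical bits per qubit teleported.
371 qubit(s) -> 2 * 371 = 742 classical bits

742


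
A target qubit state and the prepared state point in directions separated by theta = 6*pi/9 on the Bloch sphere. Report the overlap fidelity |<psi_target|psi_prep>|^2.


For states separated by angle theta on Bloch sphere:
F = cos^2(theta/2)
theta = 6*pi/9 = 2.0944
theta/2 = 1.0472
cos(theta/2) = 0.5000
F = 0.2500

0.2500


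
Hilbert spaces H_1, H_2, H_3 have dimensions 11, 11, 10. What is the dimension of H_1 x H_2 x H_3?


dim(H_1 x H_2 x H_3) = 11 * 11 * 10
= 121 * 10
= 1210

1210


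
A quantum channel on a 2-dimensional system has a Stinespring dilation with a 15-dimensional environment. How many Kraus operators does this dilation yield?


Tracing out the environment in an orthonormal basis {|i>_E} gives Kraus operators K_i = <i|_E U |0>_E.
Number of Kraus operators = dim(H_env) = d_env
= 15

15


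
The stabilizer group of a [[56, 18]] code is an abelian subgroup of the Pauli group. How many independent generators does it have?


For an [[n,k]] stabilizer code:
Number of stabilizer generators = n - k
= 56 - 18
= 38

38


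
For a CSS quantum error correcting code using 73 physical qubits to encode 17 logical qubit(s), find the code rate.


Code rate R = k/n
= 17/73
= 0.2329

0.2329


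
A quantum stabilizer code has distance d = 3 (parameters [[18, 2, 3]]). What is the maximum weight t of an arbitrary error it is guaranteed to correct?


Code parameters: [[18, 2, 3]], distance d = 3.
Number of correctable errors = floor((d-1)/2)
= floor((3 - 1)/2)
= floor(2/2)
= 1

1


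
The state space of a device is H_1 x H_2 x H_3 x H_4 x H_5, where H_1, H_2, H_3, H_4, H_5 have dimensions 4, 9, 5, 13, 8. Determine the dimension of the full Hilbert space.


dim(H_1 x H_2 x H_3 x H_4 x H_5) = 4 * 9 * 5 * 13 * 8
= 36 * 5 * 13 * 8
= 180 * 13 * 8
= 2340 * 8
= 18720

18720


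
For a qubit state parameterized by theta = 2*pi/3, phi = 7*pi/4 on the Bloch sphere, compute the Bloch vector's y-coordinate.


theta = 2.0944, phi = 5.4978
r_y = sin(theta)*sin(phi) = 0.8660 * -0.7071
r_y = -0.6124

-0.6124


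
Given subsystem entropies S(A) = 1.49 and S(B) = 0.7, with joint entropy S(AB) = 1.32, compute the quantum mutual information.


I(A:B) = S(A) + S(B) - S(AB)
= 1.49 + 0.7 - 1.32
= 0.8700

0.8700


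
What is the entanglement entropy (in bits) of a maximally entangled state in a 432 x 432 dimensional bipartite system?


For a maximally entangled state in d x d:
S = log2(d) = log2(432)
= 8.7549

8.7549


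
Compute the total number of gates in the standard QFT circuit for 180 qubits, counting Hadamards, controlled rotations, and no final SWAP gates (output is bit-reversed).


Hadamard gates: 180
Controlled rotations: n*(n-1)/2 = 180*179/2 = 16110
SWAP gates: 0 (omitted)
Total = 180 + 16110
= 16290

16290


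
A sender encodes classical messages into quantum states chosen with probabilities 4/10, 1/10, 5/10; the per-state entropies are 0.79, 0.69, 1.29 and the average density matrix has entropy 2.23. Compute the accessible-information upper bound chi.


chi = S(rho) - sum_i p_i * S(rho_i)
Weighted entropy = 4/10 * 0.79 + 1/10 * 0.69 + 5/10 * 1.29
= 1.0300
chi = 2.23 - 1.0300
= 1.2000

1.2000


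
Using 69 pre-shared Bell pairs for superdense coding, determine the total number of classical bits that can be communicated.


Superdense coding allows 2 classical bits per shared entangled pair.
69 pair(s) -> 2 * 69 = 138 classical bits

138


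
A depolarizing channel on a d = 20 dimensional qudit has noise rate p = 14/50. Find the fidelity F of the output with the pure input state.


F = (1-p) + p/d
= (1 - 0.2800) + 0.2800/20
= 0.7200 + 0.0140
= 0.7340

0.7340


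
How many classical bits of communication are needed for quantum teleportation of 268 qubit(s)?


Quantum teleportation requires 2 classical bits per qubit teleported.
268 qubit(s) -> 2 * 268 = 536 classical bits

536


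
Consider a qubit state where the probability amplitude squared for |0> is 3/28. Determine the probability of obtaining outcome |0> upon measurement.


|alpha|^2 = 3/28 = 0.1071
|beta|^2 = 1 - 3/28 = 25/28 = 0.8929
P(|0>) = |alpha|^2 = 0.1071

0.1071


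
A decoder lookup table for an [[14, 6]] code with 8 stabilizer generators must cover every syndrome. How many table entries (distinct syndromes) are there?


Each stabilizer generator gives a binary (+1 or -1) measurement outcome.
With 8 independent generators:
Total syndromes = 2^8
= 256

256


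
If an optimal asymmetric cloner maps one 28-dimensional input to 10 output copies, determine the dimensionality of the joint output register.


Output space = H^(tensor 10) where dim(H) = 28
dim = 28^10
= 784 (after 2 factors)
= 21952 (after 3 factors)
= 614656 (after 4 factors)
= 17210368 (after 5 factors)
= 481890304 (after 6 factors)
= 13492928512 (after 7 factors)
= 377801998336 (after 8 factors)
= 10578455953408 (after 9 factors)
= 296196766695424 (after 10 factors)
= 296196766695424

296196766695424


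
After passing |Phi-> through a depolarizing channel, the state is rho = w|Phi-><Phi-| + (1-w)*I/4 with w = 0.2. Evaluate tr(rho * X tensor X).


|Phi-> = (|00> - |11>)/sqrt(2)
For the pure Bell state, <X_A X_B> = -1 (Bell-state Pauli correlator).
The maximally-mixed part I/4 has tr(I/4 * P tensor P) = 0 for any traceless Pauli P.
So <X_A X_B>_rho = w * (-1) + (1 - w) * 0
= 0.2 * (-1)
= -0.2000

-0.2000


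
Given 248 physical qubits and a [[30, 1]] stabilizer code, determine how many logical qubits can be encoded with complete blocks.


Each code block uses 30 physical qubits for 1 logical qubit(s).
Number of complete blocks = floor(248 / 30) = 8
Logical qubits = 8 * 1
= 8

8


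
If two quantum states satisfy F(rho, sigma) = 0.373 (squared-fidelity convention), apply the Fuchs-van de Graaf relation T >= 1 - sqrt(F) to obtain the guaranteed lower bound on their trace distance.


Fuchs-van de Graaf (squared-fidelity convention): 1 - sqrt(F) <= T <= sqrt(1 - F).
Lower bound: T >= 1 - sqrt(F)
sqrt(F) = sqrt(0.373) = 0.6107
T >= 1 - 0.6107
T >= 0.3893

0.3893


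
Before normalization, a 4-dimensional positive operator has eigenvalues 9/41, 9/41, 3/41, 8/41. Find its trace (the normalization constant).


tr(M) = sum of eigenvalues
= 9/41 + 9/41 + 3/41 + 8/41
= 29/41
= 0.7073

0.7073


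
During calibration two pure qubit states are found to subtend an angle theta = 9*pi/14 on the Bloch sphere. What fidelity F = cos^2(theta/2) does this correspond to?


For states separated by angle theta on Bloch sphere:
F = cos^2(theta/2)
theta = 9*pi/14 = 2.0196
theta/2 = 1.0098
cos(theta/2) = 0.5320
F = 0.2831

0.2831


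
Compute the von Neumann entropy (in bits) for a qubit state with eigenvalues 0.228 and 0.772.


S = -p*log2(p) - (1-p)*log2(1-p)
p = 0.2280, 1-p = 0.7720
= -0.2280 * log2(0.2280) - 0.7720 * log2(0.7720)
= -(-0.4863) - (-0.2882)
= 0.7745

0.7745


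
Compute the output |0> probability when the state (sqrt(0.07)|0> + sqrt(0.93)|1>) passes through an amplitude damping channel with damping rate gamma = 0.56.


For amplitude damping with parameter gamma on state sqrt(a)|0> + sqrt(b)|1>:
alpha^2 = 0.07, beta^2 = 0.93
P(|0>) = alpha^2 + gamma * beta^2
= 0.07 + 0.56 * 0.93
= 0.07 + 0.5208
= 0.5908

0.5908


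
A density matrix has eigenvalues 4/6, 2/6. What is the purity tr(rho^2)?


tr(rho^2) = sum of eigenvalues squared
= (4/6)^2 + (2/6)^2
= (16 + 4) / 36
= 20/36
= 0.5556

0.5556


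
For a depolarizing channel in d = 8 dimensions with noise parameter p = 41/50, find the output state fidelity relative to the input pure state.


F = (1-p) + p/d
= (1 - 0.8200) + 0.8200/8
= 0.1800 + 0.1025
= 0.2825

0.2825


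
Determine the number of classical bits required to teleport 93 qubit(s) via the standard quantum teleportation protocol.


Quantum teleportation requires 2 classical bits per qubit teleported.
93 qubit(s) -> 2 * 93 = 186 classical bits

186


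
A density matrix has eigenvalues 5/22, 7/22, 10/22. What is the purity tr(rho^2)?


tr(rho^2) = sum of eigenvalues squared
= (5/22)^2 + (7/22)^2 + (10/22)^2
= (25 + 49 + 100) / 484
= 174/484
= 0.3595

0.3595


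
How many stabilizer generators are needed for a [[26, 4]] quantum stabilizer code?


For an [[n,k]] stabilizer code:
Number of stabilizer generators = n - k
= 26 - 4
= 22

22


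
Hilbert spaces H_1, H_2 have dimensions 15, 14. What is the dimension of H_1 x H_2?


dim(H_1 x H_2) = 15 * 14
= 210

210


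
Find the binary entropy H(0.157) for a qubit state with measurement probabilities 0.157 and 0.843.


S = -p*log2(p) - (1-p)*log2(1-p)
p = 0.1570, 1-p = 0.8430
= -0.1570 * log2(0.1570) - 0.8430 * log2(0.8430)
= -(-0.4194) - (-0.2077)
= 0.6271

0.6271


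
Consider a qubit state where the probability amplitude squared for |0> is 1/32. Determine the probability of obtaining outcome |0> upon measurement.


|alpha|^2 = 1/32 = 0.0312
|beta|^2 = 1 - 1/32 = 31/32 = 0.9688
P(|0>) = |alpha|^2 = 0.0312

0.0312


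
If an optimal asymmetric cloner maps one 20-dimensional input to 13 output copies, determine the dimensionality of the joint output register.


Output space = H^(tensor 13) where dim(H) = 20
dim = 20^13
= 400 (after 2 factors)
= 8000 (after 3 factors)
= 160000 (after 4 factors)
= 3200000 (after 5 factors)
= 64000000 (after 6 factors)
= 1280000000 (after 7 factors)
= 25600000000 (after 8 factors)
= 512000000000 (after 9 factors)
= 10240000000000 (after 10 factors)
= 204800000000000 (after 11 factors)
= 4096000000000000 (after 12 factors)
= 81920000000000000 (after 13 factors)
= 81920000000000000

81920000000000000


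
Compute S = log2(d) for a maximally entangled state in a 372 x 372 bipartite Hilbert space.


For a maximally entangled state in d x d:
S = log2(d) = log2(372)
= 8.5392

8.5392


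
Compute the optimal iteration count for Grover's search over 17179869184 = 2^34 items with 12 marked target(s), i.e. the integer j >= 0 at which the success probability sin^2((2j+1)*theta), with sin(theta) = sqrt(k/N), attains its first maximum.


After j Grover iterations the success probability is P(j) = sin^2((2j+1)*theta), where sin(theta) = sqrt(k/N).
N = 2^34 = 17179869184, k = 12
sin(theta) = sqrt(k/N) = 2.642899792e-05
theta = arcsin(sqrt(k/N)) = 2.642899792e-05 rad
P(j) reaches its first maximum when (2j+1)*theta is as close as possible to pi/2, i.e. j = round(pi/(4*theta) - 1/2).
pi/(4*theta) - 1/2 = 29716.7888
(For comparison, the common estimate pi/4 * sqrt(N/k) = 29717.2888; the exact maximiser is used here.)
Optimal iterations = 29717

29717


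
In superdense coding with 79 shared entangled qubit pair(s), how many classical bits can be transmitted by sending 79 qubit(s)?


Superdense coding allows 2 classical bits per shared entangled pair.
79 pair(s) -> 2 * 79 = 158 classical bits

158


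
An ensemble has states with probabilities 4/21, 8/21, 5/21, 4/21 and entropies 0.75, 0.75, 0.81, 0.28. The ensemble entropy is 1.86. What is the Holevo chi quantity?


chi = S(rho) - sum_i p_i * S(rho_i)
Weighted entropy = 4/21 * 0.75 + 8/21 * 0.75 + 5/21 * 0.81 + 4/21 * 0.28
= 0.6748
chi = 1.86 - 0.6748
= 1.1852

1.1852


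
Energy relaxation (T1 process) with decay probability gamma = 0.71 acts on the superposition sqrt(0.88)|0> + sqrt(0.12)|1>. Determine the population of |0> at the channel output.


For amplitude damping with parameter gamma on state sqrt(a)|0> + sqrt(b)|1>:
alpha^2 = 0.88, beta^2 = 0.12
P(|0>) = alpha^2 + gamma * beta^2
= 0.88 + 0.71 * 0.12
= 0.88 + 0.0852
= 0.9652

0.9652


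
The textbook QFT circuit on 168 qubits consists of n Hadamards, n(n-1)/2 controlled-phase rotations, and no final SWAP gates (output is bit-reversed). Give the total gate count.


Hadamard gates: 168
Controlled rotations: n*(n-1)/2 = 168*167/2 = 14028
SWAP gates: 0 (omitted)
Total = 168 + 14028
= 14196

14196


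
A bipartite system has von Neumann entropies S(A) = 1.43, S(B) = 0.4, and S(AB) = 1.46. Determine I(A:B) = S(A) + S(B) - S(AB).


I(A:B) = S(A) + S(B) - S(AB)
= 1.43 + 0.4 - 1.46
= 0.3700

0.3700


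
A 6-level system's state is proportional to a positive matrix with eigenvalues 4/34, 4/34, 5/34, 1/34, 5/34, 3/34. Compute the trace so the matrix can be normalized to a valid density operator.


tr(M) = sum of eigenvalues
= 4/34 + 4/34 + 5/34 + 1/34 + 5/34 + 3/34
= 22/34
= 0.6471

0.6471


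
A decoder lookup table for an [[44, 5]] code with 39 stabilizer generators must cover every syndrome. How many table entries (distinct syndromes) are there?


Each stabilizer generator gives a binary (+1 or -1) measurement outcome.
With 39 independent generators:
Total syndromes = 2^39
= 549755813888

549755813888


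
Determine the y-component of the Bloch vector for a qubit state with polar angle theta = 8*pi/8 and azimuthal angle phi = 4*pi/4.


theta = 3.1416, phi = 3.1416
r_y = sin(theta)*sin(phi) = 0.0000 * 0.0000
r_y = 0.0000

0.0000


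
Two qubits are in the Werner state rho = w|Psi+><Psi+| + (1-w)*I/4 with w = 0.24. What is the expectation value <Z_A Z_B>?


|Psi+> = (|01> + |10>)/sqrt(2)
For the pure Bell state, <Z_A Z_B> = -1 (Bell-state Pauli correlator).
The maximally-mixed part I/4 has tr(I/4 * P tensor P) = 0 for any traceless Pauli P.
So <Z_A Z_B>_rho = w * (-1) + (1 - w) * 0
= 0.24 * (-1)
= -0.2400

-0.2400


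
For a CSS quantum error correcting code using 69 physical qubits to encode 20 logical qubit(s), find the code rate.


Code rate R = k/n
= 20/69
= 0.2899

0.2899


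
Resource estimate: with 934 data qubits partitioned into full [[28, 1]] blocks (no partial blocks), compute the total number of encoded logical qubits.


Each code block uses 28 physical qubits for 1 logical qubit(s).
Number of complete blocks = floor(934 / 28) = 33
Logical qubits = 33 * 1
= 33

33


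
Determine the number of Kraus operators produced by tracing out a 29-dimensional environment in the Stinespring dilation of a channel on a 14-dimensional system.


Tracing out the environment in an orthonormal basis {|i>_E} gives Kraus operators K_i = <i|_E U |0>_E.
Number of Kraus operators = dim(H_env) = d_env
= 29

29


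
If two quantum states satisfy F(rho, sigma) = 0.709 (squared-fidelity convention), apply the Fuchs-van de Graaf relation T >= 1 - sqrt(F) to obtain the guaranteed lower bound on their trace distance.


Fuchs-van de Graaf (squared-fidelity convention): 1 - sqrt(F) <= T <= sqrt(1 - F).
Lower bound: T >= 1 - sqrt(F)
sqrt(F) = sqrt(0.709) = 0.8420
T >= 1 - 0.8420
T >= 0.1580

0.1580


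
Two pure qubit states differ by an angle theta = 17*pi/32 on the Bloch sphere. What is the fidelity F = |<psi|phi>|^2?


For states separated by angle theta on Bloch sphere:
F = cos^2(theta/2)
theta = 17*pi/32 = 1.6690
theta/2 = 0.8345
cos(theta/2) = 0.6716
F = 0.4510

0.4510


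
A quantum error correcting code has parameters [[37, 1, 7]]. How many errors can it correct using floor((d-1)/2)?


Code parameters: [[37, 1, 7]], distance d = 7.
Number of correctable errors = floor((d-1)/2)
= floor((7 - 1)/2)
= floor(6/2)
= 3

3


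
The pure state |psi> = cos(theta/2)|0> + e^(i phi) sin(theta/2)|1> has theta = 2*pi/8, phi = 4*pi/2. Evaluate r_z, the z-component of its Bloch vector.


theta = 0.7854, phi = 6.2832
r_z = cos(theta) = 0.7071

0.7071


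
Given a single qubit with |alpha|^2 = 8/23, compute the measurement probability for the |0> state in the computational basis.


|alpha|^2 = 8/23 = 0.3478
|beta|^2 = 1 - 8/23 = 15/23 = 0.6522
P(|0>) = |alpha|^2 = 0.3478

0.3478


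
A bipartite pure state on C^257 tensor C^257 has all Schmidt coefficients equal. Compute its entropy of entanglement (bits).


For a maximally entangled state in d x d:
S = log2(d) = log2(257)
= 8.0056

8.0056


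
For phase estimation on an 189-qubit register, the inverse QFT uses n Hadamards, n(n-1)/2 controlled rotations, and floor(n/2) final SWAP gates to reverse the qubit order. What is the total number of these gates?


Hadamard gates: 189
Controlled rotations: n*(n-1)/2 = 189*188/2 = 17766
SWAP gates: floor(n/2) = floor(189/2) = 94
Total = 189 + 17766 + 94
= 18049

18049


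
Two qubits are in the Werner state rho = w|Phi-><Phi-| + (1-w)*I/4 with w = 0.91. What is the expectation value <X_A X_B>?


|Phi-> = (|00> - |11>)/sqrt(2)
For the pure Bell state, <X_A X_B> = -1 (Bell-state Pauli correlator).
The maximally-mixed part I/4 has tr(I/4 * P tensor P) = 0 for any traceless Pauli P.
So <X_A X_B>_rho = w * (-1) + (1 - w) * 0
= 0.91 * (-1)
= -0.9100

-0.9100


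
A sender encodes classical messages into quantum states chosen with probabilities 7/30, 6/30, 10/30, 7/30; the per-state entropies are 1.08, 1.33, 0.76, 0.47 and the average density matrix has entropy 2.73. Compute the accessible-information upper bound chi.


chi = S(rho) - sum_i p_i * S(rho_i)
Weighted entropy = 7/30 * 1.08 + 6/30 * 1.33 + 10/30 * 0.76 + 7/30 * 0.47
= 0.8810
chi = 2.73 - 0.8810
= 1.8490

1.8490


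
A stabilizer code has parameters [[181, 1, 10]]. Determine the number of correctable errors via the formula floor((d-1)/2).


Code parameters: [[181, 1, 10]], distance d = 10.
Number of correctable errors = floor((d-1)/2)
= floor((10 - 1)/2)
= floor(9/2)
= 4

4


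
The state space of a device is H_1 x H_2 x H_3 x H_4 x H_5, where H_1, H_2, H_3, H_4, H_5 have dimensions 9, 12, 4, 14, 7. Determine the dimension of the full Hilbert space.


dim(H_1 x H_2 x H_3 x H_4 x H_5) = 9 * 12 * 4 * 14 * 7
= 108 * 4 * 14 * 7
= 432 * 14 * 7
= 6048 * 7
= 42336

42336


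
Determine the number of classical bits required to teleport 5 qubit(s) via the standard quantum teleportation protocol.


Quantum teleportation requires 2 classical bits per qubit teleported.
5 qubit(s) -> 2 * 5 = 10 classical bits

10


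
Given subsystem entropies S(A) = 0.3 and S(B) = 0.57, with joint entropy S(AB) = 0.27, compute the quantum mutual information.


I(A:B) = S(A) + S(B) - S(AB)
= 0.3 + 0.57 - 0.27
= 0.6000

0.6000


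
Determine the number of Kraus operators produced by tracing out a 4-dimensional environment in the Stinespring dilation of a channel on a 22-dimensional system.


Tracing out the environment in an orthonormal basis {|i>_E} gives Kraus operators K_i = <i|_E U |0>_E.
Number of Kraus operators = dim(H_env) = d_env
= 4

4


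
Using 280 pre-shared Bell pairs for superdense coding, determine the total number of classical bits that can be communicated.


Superdense coding allows 2 classical bits per shared entangled pair.
280 pair(s) -> 2 * 280 = 560 classical bits

560


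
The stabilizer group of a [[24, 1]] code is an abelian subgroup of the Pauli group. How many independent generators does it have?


For an [[n,k]] stabilizer code:
Number of stabilizer generators = n - k
= 24 - 1
= 23

23


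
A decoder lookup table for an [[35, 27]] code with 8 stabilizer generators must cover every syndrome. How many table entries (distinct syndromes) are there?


Each stabilizer generator gives a binary (+1 or -1) measurement outcome.
With 8 independent generators:
Total syndromes = 2^8
= 256

256


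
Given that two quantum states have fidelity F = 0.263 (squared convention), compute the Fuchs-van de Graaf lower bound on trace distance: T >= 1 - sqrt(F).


Fuchs-van de Graaf (squared-fidelity convention): 1 - sqrt(F) <= T <= sqrt(1 - F).
Lower bound: T >= 1 - sqrt(F)
sqrt(F) = sqrt(0.263) = 0.5128
T >= 1 - 0.5128
T >= 0.4872

0.4872


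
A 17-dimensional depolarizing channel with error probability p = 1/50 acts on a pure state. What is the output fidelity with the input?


F = (1-p) + p/d
= (1 - 0.0200) + 0.0200/17
= 0.9800 + 0.0012
= 0.9812

0.9812


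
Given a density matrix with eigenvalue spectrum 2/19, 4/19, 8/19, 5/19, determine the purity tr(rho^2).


tr(rho^2) = sum of eigenvalues squared
= (2/19)^2 + (4/19)^2 + (8/19)^2 + (5/19)^2
= (4 + 16 + 64 + 25) / 361
= 109/361
= 0.3019

0.3019


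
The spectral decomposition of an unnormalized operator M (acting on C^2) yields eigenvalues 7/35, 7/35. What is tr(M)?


tr(M) = sum of eigenvalues
= 7/35 + 7/35
= 14/35
= 0.4000

0.4000


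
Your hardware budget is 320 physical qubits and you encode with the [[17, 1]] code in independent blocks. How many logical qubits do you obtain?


Each code block uses 17 physical qubits for 1 logical qubit(s).
Number of complete blocks = floor(320 / 17) = 18
Logical qubits = 18 * 1
= 18

18


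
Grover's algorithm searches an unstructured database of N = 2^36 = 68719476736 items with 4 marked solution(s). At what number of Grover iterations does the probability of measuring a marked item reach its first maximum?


After j Grover iterations the success probability is P(j) = sin^2((2j+1)*theta), where sin(theta) = sqrt(k/N).
N = 2^36 = 68719476736, k = 4
sin(theta) = sqrt(k/N) = 7.629394531e-06
theta = arcsin(sqrt(k/N)) = 7.629394531e-06 rad
P(j) reaches its first maximum when (2j+1)*theta is as close as possible to pi/2, i.e. j = round(pi/(4*theta) - 1/2).
pi/(4*theta) - 1/2 = 102943.2081
(For comparison, the common estimate pi/4 * sqrt(N/k) = 102943.7081; the exact maximiser is used here.)
Optimal iterations = 102943

102943


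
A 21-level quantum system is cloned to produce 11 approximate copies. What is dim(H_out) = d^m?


Output space = H^(tensor 11) where dim(H) = 21
dim = 21^11
= 441 (after 2 factors)
= 9261 (after 3 factors)
= 194481 (after 4 factors)
= 4084101 (after 5 factors)
= 85766121 (after 6 factors)
= 1801088541 (after 7 factors)
= 37822859361 (after 8 factors)
= 794280046581 (after 9 factors)
= 16679880978201 (after 10 factors)
= 350277500542221 (after 11 factors)
= 350277500542221

350277500542221


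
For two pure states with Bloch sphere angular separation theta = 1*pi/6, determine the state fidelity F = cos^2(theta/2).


For states separated by angle theta on Bloch sphere:
F = cos^2(theta/2)
theta = 1*pi/6 = 0.5236
theta/2 = 0.2618
cos(theta/2) = 0.9659
F = 0.9330

0.9330


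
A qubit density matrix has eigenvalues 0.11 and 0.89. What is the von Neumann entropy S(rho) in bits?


S = -p*log2(p) - (1-p)*log2(1-p)
p = 0.1100, 1-p = 0.8900
= -0.1100 * log2(0.1100) - 0.8900 * log2(0.8900)
= -(-0.3503) - (-0.1496)
= 0.4999

0.4999


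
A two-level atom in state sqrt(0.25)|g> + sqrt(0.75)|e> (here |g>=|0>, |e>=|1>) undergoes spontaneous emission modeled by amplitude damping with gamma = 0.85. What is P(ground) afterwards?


For amplitude damping with parameter gamma on state sqrt(a)|0> + sqrt(b)|1>:
alpha^2 = 0.25, beta^2 = 0.75
P(|0>) = alpha^2 + gamma * beta^2
= 0.25 + 0.85 * 0.75
= 0.25 + 0.6375
= 0.8875

0.8875


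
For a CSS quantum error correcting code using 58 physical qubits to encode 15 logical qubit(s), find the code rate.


Code rate R = k/n
= 15/58
= 0.2586

0.2586


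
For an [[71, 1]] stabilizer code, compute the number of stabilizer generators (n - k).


For an [[n,k]] stabilizer code:
Number of stabilizer generators = n - k
= 71 - 1
= 70

70


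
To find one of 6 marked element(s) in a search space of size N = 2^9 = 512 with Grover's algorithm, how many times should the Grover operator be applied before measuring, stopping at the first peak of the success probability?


After j Grover iterations the success probability is P(j) = sin^2((2j+1)*theta), where sin(theta) = sqrt(k/N).
N = 2^9 = 512, k = 6
sin(theta) = sqrt(k/N) = 0.1082531755
theta = arcsin(sqrt(k/N)) = 0.1084657303 rad
P(j) reaches its first maximum when (2j+1)*theta is as close as possible to pi/2, i.e. j = round(pi/(4*theta) - 1/2).
pi/(4*theta) - 1/2 = 6.7410
(For comparison, the common estimate pi/4 * sqrt(N/k) = 7.2552; the exact maximiser is used here.)
Optimal iterations = 7

7


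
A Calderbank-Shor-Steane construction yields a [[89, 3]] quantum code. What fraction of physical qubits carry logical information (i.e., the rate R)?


Code rate R = k/n
= 3/89
= 0.0337

0.0337


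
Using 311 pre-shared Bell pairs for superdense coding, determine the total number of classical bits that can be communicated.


Superdense coding allows 2 classical bits per shared entangled pair.
311 pair(s) -> 2 * 311 = 622 classical bits

622
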